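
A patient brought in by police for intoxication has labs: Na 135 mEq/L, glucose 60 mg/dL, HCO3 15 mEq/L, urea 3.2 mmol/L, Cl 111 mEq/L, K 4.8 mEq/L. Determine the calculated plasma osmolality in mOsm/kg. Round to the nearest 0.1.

Calculated osmolality = 2·Na + glucose/18 + urea
= 2·135 + 60/18 + 3.2
= 270 + 3.33 + 3.20
= 276.53 mOsm/kg

276.5 mOsm/kg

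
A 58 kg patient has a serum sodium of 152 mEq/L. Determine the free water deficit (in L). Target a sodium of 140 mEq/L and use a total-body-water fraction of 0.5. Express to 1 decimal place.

2.5 L

TBW = 0.5 · 58 = 29 L
Free water deficit = TBW · (Na/140 − 1)
= 29 · (152/140 − 1)
= 29 · 0.0857
= 2.49 L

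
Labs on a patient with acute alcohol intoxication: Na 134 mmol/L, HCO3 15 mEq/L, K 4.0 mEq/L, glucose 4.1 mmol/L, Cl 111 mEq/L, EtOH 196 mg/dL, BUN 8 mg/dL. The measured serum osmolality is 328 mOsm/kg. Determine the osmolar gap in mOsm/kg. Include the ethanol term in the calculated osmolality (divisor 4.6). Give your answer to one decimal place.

Calculated osmolality = 2·Na + glucose + BUN/2.8 + ethanol/4.6
= 2·134 + 4.1 + 8/2.8 + 196/4.6
= 268 + 4.10 + 2.86 + 42.61
= 317.57 mOsm/kg ≈ 317.6 mOsm/kg
Osmolar gap = measured − calculated = 328 − 317.6 = 10.4 mOsm/kg

10.4 mOsm/kg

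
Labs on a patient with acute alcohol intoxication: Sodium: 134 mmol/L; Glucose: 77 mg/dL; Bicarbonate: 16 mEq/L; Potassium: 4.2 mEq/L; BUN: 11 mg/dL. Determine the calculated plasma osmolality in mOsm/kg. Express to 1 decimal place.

276.2 mOsm/kg

Calculated osmolality = 2·Na + glucose/18 + BUN/2.8
= 2·134 + 77/18 + 11/2.8
= 268 + 4.28 + 3.93
= 276.21 mOsm/kg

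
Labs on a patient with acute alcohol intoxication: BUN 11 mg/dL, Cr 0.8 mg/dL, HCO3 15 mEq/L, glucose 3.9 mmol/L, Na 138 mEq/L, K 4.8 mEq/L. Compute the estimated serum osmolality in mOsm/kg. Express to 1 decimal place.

Calculated osmolality = 2·Na + glucose + BUN/2.8
= 2·138 + 3.9 + 11/2.8
= 276 + 3.90 + 3.93
= 283.83 mOsm/kg

283.8 mOsm/kg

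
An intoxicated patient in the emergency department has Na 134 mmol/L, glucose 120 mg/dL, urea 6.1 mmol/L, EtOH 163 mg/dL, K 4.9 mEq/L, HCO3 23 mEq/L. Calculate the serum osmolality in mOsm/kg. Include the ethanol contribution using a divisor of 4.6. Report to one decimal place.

Calculated osmolality = 2·Na + glucose/18 + urea + ethanol/4.6
= 2·134 + 120/18 + 6.1 + 163/4.6
= 268 + 6.67 + 6.10 + 35.43
= 316.2 mOsm/kg

316.2 mOsm/kg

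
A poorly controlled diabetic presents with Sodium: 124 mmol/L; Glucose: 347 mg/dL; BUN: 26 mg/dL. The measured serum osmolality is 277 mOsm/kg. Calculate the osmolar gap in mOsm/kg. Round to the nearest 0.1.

Calculated osmolality = 2·Na + glucose/18 + BUN/2.8
= 2·124 + 347/18 + 26/2.8
= 248 + 19.28 + 9.29
= 276.57 mOsm/kg ≈ 276.6 mOsm/kg
Osmolar gap = measured − calculated = 277 − 276.6 = 0.4 mOsm/kg

0.4 mOsm/kg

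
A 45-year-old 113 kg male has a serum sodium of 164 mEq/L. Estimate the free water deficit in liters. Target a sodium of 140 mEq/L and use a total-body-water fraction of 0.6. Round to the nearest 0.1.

11.6 L

TBW = 0.6 · 113 = 67.8 L
Free water deficit = TBW · (Na/140 − 1)
= 67.8 · (164/140 − 1)
= 67.8 · 0.1714
= 11.62 L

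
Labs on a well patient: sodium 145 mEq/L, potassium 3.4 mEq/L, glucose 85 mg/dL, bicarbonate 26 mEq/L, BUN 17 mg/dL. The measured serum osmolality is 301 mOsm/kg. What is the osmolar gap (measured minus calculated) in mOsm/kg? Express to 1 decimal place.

0.2 mOsm/kg

Calculated osmolality = 2·Na + glucose/18 + BUN/2.8
= 2·145 + 85/18 + 17/2.8
= 290 + 4.72 + 6.07
= 300.79 mOsm/kg ≈ 300.8 mOsm/kg
Osmolar gap = measured − calculated = 301 − 300.8 = 0.2 mOsm/kg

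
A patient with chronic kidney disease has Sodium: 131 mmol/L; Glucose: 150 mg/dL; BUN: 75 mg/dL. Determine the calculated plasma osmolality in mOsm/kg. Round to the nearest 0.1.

297.1 mOsm/kg

Calculated osmolality = 2·Na + glucose/18 + BUN/2.8
= 2·131 + 150/18 + 75/2.8
= 262 + 8.33 + 26.79
= 297.12 mOsm/kg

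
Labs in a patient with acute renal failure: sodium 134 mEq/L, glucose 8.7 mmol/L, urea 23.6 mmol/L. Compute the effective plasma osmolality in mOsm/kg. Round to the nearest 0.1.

276.7 mOsm/kg

Effective osmolality excludes urea (freely permeant across cell membranes):
2·Na + glucose
= 2·134 + 8.7
= 268 + 8.7
= 276.7 mOsm/kg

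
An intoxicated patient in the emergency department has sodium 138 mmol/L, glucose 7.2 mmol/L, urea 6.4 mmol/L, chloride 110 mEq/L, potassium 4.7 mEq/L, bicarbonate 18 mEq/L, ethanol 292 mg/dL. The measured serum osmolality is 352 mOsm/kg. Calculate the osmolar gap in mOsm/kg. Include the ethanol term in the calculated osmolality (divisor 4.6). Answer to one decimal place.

Calculated osmolality = 2·Na + glucose + urea + ethanol/4.6
= 2·138 + 7.2 + 6.4 + 292/4.6
= 276 + 7.20 + 6.40 + 63.48
= 353.08 mOsm/kg ≈ 353.1 mOsm/kg
Osmolar gap = measured − calculated = 352 − 353.1 = -1.1 mOsm/kg

-1.1 mOsm/kg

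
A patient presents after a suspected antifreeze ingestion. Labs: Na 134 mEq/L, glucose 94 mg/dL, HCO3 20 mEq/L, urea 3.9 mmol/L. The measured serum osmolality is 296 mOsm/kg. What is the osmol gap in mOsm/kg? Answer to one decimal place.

Calculated osmolality = 2·Na + glucose/18 + urea
= 2·134 + 94/18 + 3.9
= 268 + 5.22 + 3.90
= 277.12 mOsm/kg ≈ 277.1 mOsm/kg
Osmolar gap = measured − calculated = 296 − 277.1 = 18.9 mOsm/kg

18.9 mOsm/kg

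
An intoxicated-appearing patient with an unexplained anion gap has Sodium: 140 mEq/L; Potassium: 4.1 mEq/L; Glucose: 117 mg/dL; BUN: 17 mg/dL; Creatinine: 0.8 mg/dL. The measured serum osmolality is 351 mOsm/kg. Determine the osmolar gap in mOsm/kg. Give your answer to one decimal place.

Calculated osmolality = 2·Na + glucose/18 + BUN/2.8
= 2·140 + 117/18 + 17/2.8
= 280 + 6.50 + 6.07
= 292.57 mOsm/kg ≈ 292.6 mOsm/kg
Osmolar gap = measured − calculated = 351 − 292.6 = 58.4 mOsm/kg

58.4 mOsm/kg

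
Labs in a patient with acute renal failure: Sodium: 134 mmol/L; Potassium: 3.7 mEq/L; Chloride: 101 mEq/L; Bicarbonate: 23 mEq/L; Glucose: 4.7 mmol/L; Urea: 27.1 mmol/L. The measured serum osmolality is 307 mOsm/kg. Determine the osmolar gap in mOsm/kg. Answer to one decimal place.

7.2 mOsm/kg

Calculated osmolality = 2·Na + glucose + urea
= 2·134 + 4.7 + 27.1
= 268 + 4.70 + 27.10
= 299.8 mOsm/kg ≈ 299.8 mOsm/kg
Osmolar gap = measured − calculated = 307 − 299.8 = 7.2 mOsm/kg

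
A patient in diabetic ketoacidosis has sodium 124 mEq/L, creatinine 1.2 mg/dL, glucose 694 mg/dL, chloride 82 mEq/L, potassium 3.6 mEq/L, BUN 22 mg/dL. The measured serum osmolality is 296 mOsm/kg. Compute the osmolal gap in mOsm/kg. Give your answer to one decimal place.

1.6 mOsm/kg

Calculated osmolality = 2·Na + glucose/18 + BUN/2.8
= 2·124 + 694/18 + 22/2.8
= 248 + 38.56 + 7.86
= 294.42 mOsm/kg ≈ 294.4 mOsm/kg
Osmolar gap = measured − calculated = 296 − 294.4 = 1.6 mOsm/kg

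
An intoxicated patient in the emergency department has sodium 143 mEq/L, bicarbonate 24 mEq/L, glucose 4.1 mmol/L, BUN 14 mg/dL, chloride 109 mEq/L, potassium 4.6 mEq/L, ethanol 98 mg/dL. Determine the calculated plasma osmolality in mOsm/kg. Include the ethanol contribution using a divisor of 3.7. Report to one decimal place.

Calculated osmolality = 2·Na + glucose + BUN/2.8 + ethanol/3.7
= 2·143 + 4.1 + 14/2.8 + 98/3.7
= 286 + 4.10 + 5 + 26.49
= 321.59 mOsm/kg

321.6 mOsm/kg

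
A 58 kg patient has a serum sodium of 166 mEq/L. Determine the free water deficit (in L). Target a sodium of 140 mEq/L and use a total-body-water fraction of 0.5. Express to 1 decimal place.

5.4 L

TBW = 0.5 · 58 = 29 L
Free water deficit = TBW · (Na/140 − 1)
= 29 · (166/140 − 1)
= 29 · 0.1857
= 5.39 L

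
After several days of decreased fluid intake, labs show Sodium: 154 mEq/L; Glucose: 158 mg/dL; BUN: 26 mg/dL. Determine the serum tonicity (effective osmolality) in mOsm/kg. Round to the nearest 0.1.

Effective osmolality excludes urea (freely permeant across cell membranes):
2·Na + glucose/18
= 2·154 + 158/18
= 308 + 8.78
= 316.78 mOsm/kg

316.8 mOsm/kg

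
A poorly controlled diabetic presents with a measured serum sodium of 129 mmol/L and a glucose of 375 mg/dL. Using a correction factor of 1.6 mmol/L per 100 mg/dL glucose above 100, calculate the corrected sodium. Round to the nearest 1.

Corrected Na = measured Na + 1.6 · (glucose − 100)/100
= 129 + 1.6 · (375 − 100)/100
= 129 + 4.4
= 133.4 mmol/L

133 mmol/L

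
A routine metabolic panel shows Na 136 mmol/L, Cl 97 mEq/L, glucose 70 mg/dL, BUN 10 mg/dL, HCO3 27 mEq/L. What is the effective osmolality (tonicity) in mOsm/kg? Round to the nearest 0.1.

275.9 mOsm/kg

Effective osmolality excludes urea (freely permeant across cell membranes):
2·Na + glucose/18
= 2·136 + 70/18
= 272 + 3.89
= 275.89 mOsm/kg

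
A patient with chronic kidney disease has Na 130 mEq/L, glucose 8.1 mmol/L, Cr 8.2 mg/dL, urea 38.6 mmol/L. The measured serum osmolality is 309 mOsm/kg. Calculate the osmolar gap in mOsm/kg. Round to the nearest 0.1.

Calculated osmolality = 2·Na + glucose + urea
= 2·130 + 8.1 + 38.6
= 260 + 8.10 + 38.60
= 306.7 mOsm/kg ≈ 306.7 mOsm/kg
Osmolar gap = measured − calculated = 309 − 306.7 = 2.3 mOsm/kg

2.3 mOsm/kg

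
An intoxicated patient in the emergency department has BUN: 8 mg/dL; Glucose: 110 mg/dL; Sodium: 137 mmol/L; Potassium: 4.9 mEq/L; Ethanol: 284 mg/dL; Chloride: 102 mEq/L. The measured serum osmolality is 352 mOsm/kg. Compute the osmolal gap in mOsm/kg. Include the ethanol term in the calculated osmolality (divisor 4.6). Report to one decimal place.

Calculated osmolality = 2·Na + glucose/18 + BUN/2.8 + ethanol/4.6
= 2·137 + 110/18 + 8/2.8 + 284/4.6
= 274 + 6.11 + 2.86 + 61.74
= 344.71 mOsm/kg ≈ 344.7 mOsm/kg
Osmolar gap = measured − calculated = 352 − 344.7 = 7.3 mOsm/kg

7.3 mOsm/kg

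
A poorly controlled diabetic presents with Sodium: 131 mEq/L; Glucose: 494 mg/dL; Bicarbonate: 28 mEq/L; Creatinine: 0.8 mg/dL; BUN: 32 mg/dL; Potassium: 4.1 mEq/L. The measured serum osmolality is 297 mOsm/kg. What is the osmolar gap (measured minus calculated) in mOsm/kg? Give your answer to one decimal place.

Calculated osmolality = 2·Na + glucose/18 + BUN/2.8
= 2·131 + 494/18 + 32/2.8
= 262 + 27.44 + 11.43
= 300.87 mOsm/kg ≈ 300.9 mOsm/kg
Osmolar gap = measured − calculated = 297 − 300.9 = -3.9 mOsm/kg

-3.9 mOsm/kg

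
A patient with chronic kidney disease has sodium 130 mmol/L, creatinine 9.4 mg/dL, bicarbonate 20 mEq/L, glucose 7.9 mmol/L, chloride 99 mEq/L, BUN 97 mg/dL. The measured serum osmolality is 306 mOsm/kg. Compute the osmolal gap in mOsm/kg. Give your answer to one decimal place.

3.5 mOsm/kg

Calculated osmolality = 2·Na + glucose + BUN/2.8
= 2·130 + 7.9 + 97/2.8
= 260 + 7.90 + 34.64
= 302.54 mOsm/kg ≈ 302.5 mOsm/kg
Osmolar gap = measured − calculated = 306 − 302.5 = 3.5 mOsm/kg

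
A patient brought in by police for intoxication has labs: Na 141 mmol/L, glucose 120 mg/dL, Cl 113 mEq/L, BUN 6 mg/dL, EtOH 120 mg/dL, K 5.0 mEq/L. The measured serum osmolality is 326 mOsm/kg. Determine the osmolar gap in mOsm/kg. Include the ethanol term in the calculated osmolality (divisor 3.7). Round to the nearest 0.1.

2.8 mOsm/kg

Calculated osmolality = 2·Na + glucose/18 + BUN/2.8 + ethanol/3.7
= 2·141 + 120/18 + 6/2.8 + 120/3.7
= 282 + 6.67 + 2.14 + 32.43
= 323.24 mOsm/kg ≈ 323.2 mOsm/kg
Osmolar gap = measured − calculated = 326 − 323.2 = 2.8 mOsm/kg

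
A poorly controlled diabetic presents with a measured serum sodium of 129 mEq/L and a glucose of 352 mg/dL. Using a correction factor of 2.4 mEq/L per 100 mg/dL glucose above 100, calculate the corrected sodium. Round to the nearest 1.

135 mEq/L

Corrected Na = measured Na + 2.4 · (glucose − 100)/100
= 129 + 2.4 · (352 − 100)/100
= 129 + 6
= 135 mEq/L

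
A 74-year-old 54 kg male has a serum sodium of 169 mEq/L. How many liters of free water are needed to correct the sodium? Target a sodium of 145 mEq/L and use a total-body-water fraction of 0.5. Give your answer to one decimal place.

TBW = 0.5 · 54 = 27 L
Free water deficit = TBW · (Na/145 − 1)
= 27 · (169/145 − 1)
= 27 · 0.1655
= 4.47 L

4.5 L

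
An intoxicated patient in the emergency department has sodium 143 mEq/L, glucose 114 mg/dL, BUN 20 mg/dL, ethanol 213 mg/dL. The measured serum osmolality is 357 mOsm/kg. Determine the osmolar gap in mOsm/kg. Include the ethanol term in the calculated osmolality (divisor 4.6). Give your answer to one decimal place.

11.2 mOsm/kg

Calculated osmolality = 2·Na + glucose/18 + BUN/2.8 + ethanol/4.6
= 2·143 + 114/18 + 20/2.8 + 213/4.6
= 286 + 6.33 + 7.14 + 46.30
= 345.77 mOsm/kg ≈ 345.8 mOsm/kg
Osmolar gap = measured − calculated = 357 − 345.8 = 11.2 mOsm/kg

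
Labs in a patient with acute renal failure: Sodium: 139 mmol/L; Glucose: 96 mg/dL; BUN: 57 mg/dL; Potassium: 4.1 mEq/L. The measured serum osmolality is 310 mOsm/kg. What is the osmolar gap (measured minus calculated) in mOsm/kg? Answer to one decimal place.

Calculated osmolality = 2·Na + glucose/18 + BUN/2.8
= 2·139 + 96/18 + 57/2.8
= 278 + 5.33 + 20.36
= 303.69 mOsm/kg ≈ 303.7 mOsm/kg
Osmolar gap = measured − calculated = 310 − 303.7 = 6.3 mOsm/kg

6.3 mOsm/kg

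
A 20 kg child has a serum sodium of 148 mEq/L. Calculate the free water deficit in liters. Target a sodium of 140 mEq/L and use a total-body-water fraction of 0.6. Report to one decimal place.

TBW = 0.6 · 20 = 12 L
Free water deficit = TBW · (Na/140 − 1)
= 12 · (148/140 − 1)
= 12 · 0.0571
= 0.69 L

0.7 L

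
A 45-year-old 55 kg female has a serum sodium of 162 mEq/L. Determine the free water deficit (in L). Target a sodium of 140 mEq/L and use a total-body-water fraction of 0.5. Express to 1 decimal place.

4.3 L

TBW = 0.5 · 55 = 27.5 L
Free water deficit = TBW · (Na/140 − 1)
= 27.5 · (162/140 − 1)
= 27.5 · 0.1571
= 4.32 L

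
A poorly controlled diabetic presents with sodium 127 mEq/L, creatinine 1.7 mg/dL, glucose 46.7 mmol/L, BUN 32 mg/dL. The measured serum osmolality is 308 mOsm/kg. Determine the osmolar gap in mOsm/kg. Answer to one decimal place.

Calculated osmolality = 2·Na + glucose + BUN/2.8
= 2·127 + 46.7 + 32/2.8
= 254 + 46.70 + 11.43
= 312.13 mOsm/kg ≈ 312.1 mOsm/kg
Osmolar gap = measured − calculated = 308 − 312.1 = -4.1 mOsm/kg

-4.1 mOsm/kg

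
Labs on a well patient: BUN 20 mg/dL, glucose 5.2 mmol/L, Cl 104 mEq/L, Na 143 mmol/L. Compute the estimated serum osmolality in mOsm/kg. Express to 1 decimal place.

298.3 mOsm/kg

Calculated osmolality = 2·Na + glucose + BUN/2.8
= 2·143 + 5.2 + 20/2.8
= 286 + 5.20 + 7.14
= 298.34 mOsm/kg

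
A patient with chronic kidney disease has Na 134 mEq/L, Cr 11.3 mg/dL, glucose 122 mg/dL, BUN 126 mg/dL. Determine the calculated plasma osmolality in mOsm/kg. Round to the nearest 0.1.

Calculated osmolality = 2·Na + glucose/18 + BUN/2.8
= 2·134 + 122/18 + 126/2.8
= 268 + 6.78 + 45
= 319.78 mOsm/kg

319.8 mOsm/kg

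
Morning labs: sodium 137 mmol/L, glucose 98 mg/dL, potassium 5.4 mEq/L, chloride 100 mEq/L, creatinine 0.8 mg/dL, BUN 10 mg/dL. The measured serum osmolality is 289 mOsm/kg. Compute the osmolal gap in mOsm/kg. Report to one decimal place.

6.0 mOsm/kg

Calculated osmolality = 2·Na + glucose/18 + BUN/2.8
= 2·137 + 98/18 + 10/2.8
= 274 + 5.44 + 3.57
= 283.01 mOsm/kg ≈ 283.0 mOsm/kg
Osmolar gap = measured − calculated = 289 − 283.0 = 6.0 mOsm/kg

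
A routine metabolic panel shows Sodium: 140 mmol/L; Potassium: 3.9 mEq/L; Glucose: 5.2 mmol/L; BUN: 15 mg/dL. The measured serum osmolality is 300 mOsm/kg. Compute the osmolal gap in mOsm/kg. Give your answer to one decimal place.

Calculated osmolality = 2·Na + glucose + BUN/2.8
= 2·140 + 5.2 + 15/2.8
= 280 + 5.20 + 5.36
= 290.56 mOsm/kg ≈ 290.6 mOsm/kg
Osmolar gap = measured − calculated = 300 − 290.6 = 9.4 mOsm/kg

9.4 mOsm/kg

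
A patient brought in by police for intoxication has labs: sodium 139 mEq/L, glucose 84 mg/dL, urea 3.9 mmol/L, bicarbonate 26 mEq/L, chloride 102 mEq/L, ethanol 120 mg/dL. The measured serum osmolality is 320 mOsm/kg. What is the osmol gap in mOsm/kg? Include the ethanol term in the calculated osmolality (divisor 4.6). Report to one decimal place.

7.3 mOsm/kg

Calculated osmolality = 2·Na + glucose/18 + urea + ethanol/4.6
= 2·139 + 84/18 + 3.9 + 120/4.6
= 278 + 4.67 + 3.90 + 26.09
= 312.66 mOsm/kg ≈ 312.7 mOsm/kg
Osmolar gap = measured − calculated = 320 − 312.7 = 7.3 mOsm/kg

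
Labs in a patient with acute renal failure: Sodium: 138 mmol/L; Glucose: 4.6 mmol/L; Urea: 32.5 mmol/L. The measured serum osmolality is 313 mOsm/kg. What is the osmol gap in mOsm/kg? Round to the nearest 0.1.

Calculated osmolality = 2·Na + glucose + urea
= 2·138 + 4.6 + 32.5
= 276 + 4.60 + 32.50
= 313.1 mOsm/kg ≈ 313.1 mOsm/kg
Osmolar gap = measured − calculated = 313 − 313.1 = -0.1 mOsm/kg

-0.1 mOsm/kg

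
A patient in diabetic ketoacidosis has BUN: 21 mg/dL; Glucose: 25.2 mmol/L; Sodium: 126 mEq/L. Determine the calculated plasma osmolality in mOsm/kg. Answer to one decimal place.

Calculated osmolality = 2·Na + glucose + BUN/2.8
= 2·126 + 25.2 + 21/2.8
= 252 + 25.20 + 7.50
= 284.7 mOsm/kg

284.7 mOsm/kg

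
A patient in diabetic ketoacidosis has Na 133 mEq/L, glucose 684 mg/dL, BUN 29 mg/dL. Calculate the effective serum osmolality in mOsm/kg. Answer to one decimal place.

304.0 mOsm/kg

Effective osmolality excludes urea (freely permeant across cell membranes):
2·Na + glucose/18
= 2·133 + 684/18
= 266 + 38
= 304 mOsm/kg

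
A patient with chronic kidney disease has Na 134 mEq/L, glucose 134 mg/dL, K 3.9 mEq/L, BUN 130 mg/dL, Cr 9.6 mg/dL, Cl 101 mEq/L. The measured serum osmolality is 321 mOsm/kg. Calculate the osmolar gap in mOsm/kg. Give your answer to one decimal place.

-0.9 mOsm/kg

Calculated osmolality = 2·Na + glucose/18 + BUN/2.8
= 2·134 + 134/18 + 130/2.8
= 268 + 7.44 + 46.43
= 321.87 mOsm/kg ≈ 321.9 mOsm/kg
Osmolar gap = measured − calculated = 321 − 321.9 = -0.9 mOsm/kg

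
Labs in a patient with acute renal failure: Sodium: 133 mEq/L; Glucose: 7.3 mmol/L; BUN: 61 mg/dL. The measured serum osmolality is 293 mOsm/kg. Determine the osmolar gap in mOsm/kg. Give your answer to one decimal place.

Calculated osmolality = 2·Na + glucose + BUN/2.8
= 2·133 + 7.3 + 61/2.8
= 266 + 7.30 + 21.79
= 295.09 mOsm/kg ≈ 295.1 mOsm/kg
Osmolar gap = measured − calculated = 293 − 295.1 = -2.1 mOsm/kg

-2.1 mOsm/kg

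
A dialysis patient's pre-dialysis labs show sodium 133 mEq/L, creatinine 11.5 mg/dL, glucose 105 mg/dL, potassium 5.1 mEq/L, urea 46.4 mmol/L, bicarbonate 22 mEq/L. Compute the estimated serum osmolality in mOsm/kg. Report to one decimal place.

318.2 mOsm/kg

Calculated osmolality = 2·Na + glucose/18 + urea
= 2·133 + 105/18 + 46.4
= 266 + 5.83 + 46.40
= 318.23 mOsm/kg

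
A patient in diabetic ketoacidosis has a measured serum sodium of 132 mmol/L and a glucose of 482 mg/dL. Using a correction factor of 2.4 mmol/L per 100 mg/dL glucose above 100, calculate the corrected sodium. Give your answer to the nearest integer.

141 mmol/L

Corrected Na = measured Na + 2.4 · (glucose − 100)/100
= 132 + 2.4 · (482 − 100)/100
= 132 + 9.2
= 141.2 mmol/L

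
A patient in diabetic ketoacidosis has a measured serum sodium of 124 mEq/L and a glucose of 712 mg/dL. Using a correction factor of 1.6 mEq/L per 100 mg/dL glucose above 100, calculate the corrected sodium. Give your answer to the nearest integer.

134 mEq/L

Corrected Na = measured Na + 1.6 · (glucose − 100)/100
= 124 + 1.6 · (712 − 100)/100
= 124 + 9.8
= 133.8 mEq/L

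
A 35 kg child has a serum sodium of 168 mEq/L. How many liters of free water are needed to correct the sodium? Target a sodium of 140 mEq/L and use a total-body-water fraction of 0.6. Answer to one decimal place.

TBW = 0.6 · 35 = 21 L
Free water deficit = TBW · (Na/140 − 1)
= 21 · (168/140 − 1)
= 21 · 0.2
= 4.2 L

4.2 L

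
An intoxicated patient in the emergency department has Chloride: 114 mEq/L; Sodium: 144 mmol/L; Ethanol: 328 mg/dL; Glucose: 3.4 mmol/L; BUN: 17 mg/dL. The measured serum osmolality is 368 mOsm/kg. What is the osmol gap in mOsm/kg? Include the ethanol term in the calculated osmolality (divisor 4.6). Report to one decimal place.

Calculated osmolality = 2·Na + glucose + BUN/2.8 + ethanol/4.6
= 2·144 + 3.4 + 17/2.8 + 328/4.6
= 288 + 3.40 + 6.07 + 71.30
= 368.77 mOsm/kg ≈ 368.8 mOsm/kg
Osmolar gap = measured − calculated = 368 − 368.8 = -0.8 mOsm/kg

-0.8 mOsm/kg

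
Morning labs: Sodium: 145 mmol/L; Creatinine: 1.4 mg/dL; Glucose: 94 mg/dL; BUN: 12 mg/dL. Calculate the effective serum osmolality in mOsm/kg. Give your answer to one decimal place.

295.2 mOsm/kg

Effective osmolality excludes urea (freely permeant across cell membranes):
2·Na + glucose/18
= 2·145 + 94/18
= 290 + 5.22
= 295.22 mOsm/kg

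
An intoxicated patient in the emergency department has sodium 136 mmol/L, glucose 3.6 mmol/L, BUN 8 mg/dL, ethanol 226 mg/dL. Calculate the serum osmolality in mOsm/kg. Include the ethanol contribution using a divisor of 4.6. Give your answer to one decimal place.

Calculated osmolality = 2·Na + glucose + BUN/2.8 + ethanol/4.6
= 2·136 + 3.6 + 8/2.8 + 226/4.6
= 272 + 3.60 + 2.86 + 49.13
= 327.59 mOsm/kg

327.6 mOsm/kg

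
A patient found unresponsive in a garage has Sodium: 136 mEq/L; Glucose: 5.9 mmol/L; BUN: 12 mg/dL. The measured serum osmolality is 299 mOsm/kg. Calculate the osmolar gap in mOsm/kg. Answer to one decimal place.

Calculated osmolality = 2·Na + glucose + BUN/2.8
= 2·136 + 5.9 + 12/2.8
= 272 + 5.90 + 4.29
= 282.19 mOsm/kg ≈ 282.2 mOsm/kg
Osmolar gap = measured − calculated = 299 − 282.2 = 16.8 mOsm/kg

16.8 mOsm/kg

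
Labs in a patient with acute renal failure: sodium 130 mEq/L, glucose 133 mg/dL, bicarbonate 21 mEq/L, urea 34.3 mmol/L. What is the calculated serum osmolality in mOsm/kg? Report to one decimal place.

Calculated osmolality = 2·Na + glucose/18 + urea
= 2·130 + 133/18 + 34.3
= 260 + 7.39 + 34.30
= 301.69 mOsm/kg

301.7 mOsm/kg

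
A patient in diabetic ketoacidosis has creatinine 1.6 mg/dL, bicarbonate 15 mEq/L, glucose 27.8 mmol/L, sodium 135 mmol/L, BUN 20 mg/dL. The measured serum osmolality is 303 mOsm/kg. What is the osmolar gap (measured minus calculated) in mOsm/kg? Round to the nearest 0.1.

Calculated osmolality = 2·Na + glucose + BUN/2.8
= 2·135 + 27.8 + 20/2.8
= 270 + 27.80 + 7.14
= 304.94 mOsm/kg ≈ 304.9 mOsm/kg
Osmolar gap = measured − calculated = 303 − 304.9 = -1.9 mOsm/kg

-1.9 mOsm/kg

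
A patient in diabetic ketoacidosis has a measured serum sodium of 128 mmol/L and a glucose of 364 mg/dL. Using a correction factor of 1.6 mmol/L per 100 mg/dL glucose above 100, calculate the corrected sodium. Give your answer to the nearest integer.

132 mmol/L

Corrected Na = measured Na + 1.6 · (glucose − 100)/100
= 128 + 1.6 · (364 − 100)/100
= 128 + 4.2
= 132.2 mmol/L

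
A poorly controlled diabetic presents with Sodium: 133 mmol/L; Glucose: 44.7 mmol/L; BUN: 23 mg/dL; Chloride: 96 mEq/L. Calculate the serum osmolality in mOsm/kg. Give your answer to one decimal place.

Calculated osmolality = 2·Na + glucose + BUN/2.8
= 2·133 + 44.7 + 23/2.8
= 266 + 44.70 + 8.21
= 318.91 mOsm/kg

318.9 mOsm/kg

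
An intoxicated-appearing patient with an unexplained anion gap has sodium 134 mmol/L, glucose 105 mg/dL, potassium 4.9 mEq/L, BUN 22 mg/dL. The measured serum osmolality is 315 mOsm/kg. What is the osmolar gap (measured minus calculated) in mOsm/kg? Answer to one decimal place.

33.3 mOsm/kg

Calculated osmolality = 2·Na + glucose/18 + BUN/2.8
= 2·134 + 105/18 + 22/2.8
= 268 + 5.83 + 7.86
= 281.69 mOsm/kg ≈ 281.7 mOsm/kg
Osmolar gap = measured − calculated = 315 − 281.7 = 33.3 mOsm/kg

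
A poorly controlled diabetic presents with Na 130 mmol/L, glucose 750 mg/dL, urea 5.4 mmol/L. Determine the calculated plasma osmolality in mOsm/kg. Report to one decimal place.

307.1 mOsm/kg

Calculated osmolality = 2·Na + glucose/18 + urea
= 2·130 + 750/18 + 5.4
= 260 + 41.67 + 5.40
= 307.07 mOsm/kg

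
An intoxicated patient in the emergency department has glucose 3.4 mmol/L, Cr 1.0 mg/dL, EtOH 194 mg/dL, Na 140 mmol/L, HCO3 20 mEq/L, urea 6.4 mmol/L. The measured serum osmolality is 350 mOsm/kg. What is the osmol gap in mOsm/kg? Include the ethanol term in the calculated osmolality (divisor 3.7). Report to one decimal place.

Calculated osmolality = 2·Na + glucose + urea + ethanol/3.7
= 2·140 + 3.4 + 6.4 + 194/3.7
= 280 + 3.40 + 6.40 + 52.43
= 342.23 mOsm/kg ≈ 342.2 mOsm/kg
Osmolar gap = measured − calculated = 350 − 342.2 = 7.8 mOsm/kg

7.8 mOsm/kg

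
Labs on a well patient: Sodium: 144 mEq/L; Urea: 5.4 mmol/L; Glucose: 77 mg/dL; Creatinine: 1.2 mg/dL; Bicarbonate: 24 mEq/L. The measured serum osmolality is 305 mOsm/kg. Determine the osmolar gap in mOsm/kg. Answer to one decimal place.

7.3 mOsm/kg

Calculated osmolality = 2·Na + glucose/18 + urea
= 2·144 + 77/18 + 5.4
= 288 + 4.28 + 5.40
= 297.68 mOsm/kg ≈ 297.7 mOsm/kg
Osmolar gap = measured − calculated = 305 − 297.7 = 7.3 mOsm/kg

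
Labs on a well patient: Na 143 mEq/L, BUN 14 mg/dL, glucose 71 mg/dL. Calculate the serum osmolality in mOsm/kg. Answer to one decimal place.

294.9 mOsm/kg

Calculated osmolality = 2·Na + glucose/18 + BUN/2.8
= 2·143 + 71/18 + 14/2.8
= 286 + 3.94 + 5
= 294.94 mOsm/kg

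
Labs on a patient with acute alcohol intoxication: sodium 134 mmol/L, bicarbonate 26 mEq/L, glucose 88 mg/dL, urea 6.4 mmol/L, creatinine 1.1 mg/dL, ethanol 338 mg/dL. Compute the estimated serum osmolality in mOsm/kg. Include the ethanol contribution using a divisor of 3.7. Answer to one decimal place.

Calculated osmolality = 2·Na + glucose/18 + urea + ethanol/3.7
= 2·134 + 88/18 + 6.4 + 338/3.7
= 268 + 4.89 + 6.40 + 91.35
= 370.64 mOsm/kg

370.6 mOsm/kg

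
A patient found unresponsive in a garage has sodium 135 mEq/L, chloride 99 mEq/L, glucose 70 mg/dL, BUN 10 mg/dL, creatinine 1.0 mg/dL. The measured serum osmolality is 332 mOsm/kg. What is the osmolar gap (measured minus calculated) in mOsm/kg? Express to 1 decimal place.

Calculated osmolality = 2·Na + glucose/18 + BUN/2.8
= 2·135 + 70/18 + 10/2.8
= 270 + 3.89 + 3.57
= 277.46 mOsm/kg ≈ 277.5 mOsm/kg
Osmolar gap = measured − calculated = 332 − 277.5 = 54.5 mOsm/kg

54.5 mOsm/kg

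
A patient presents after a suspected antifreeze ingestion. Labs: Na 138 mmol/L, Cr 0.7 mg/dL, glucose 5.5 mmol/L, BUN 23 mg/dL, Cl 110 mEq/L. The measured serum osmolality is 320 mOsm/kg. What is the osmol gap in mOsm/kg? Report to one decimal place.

30.3 mOsm/kg

Calculated osmolality = 2·Na + glucose + BUN/2.8
= 2·138 + 5.5 + 23/2.8
= 276 + 5.50 + 8.21
= 289.71 mOsm/kg ≈ 289.7 mOsm/kg
Osmolar gap = measured − calculated = 320 − 289.7 = 30.3 mOsm/kg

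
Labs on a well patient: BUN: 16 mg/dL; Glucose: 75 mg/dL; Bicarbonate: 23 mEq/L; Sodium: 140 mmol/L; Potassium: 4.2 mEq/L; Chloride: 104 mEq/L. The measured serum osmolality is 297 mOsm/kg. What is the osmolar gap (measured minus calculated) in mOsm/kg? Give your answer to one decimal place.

Calculated osmolality = 2·Na + glucose/18 + BUN/2.8
= 2·140 + 75/18 + 16/2.8
= 280 + 4.17 + 5.71
= 289.88 mOsm/kg ≈ 289.9 mOsm/kg
Osmolar gap = measured − calculated = 297 − 289.9 = 7.1 mOsm/kg

7.1 mOsm/kg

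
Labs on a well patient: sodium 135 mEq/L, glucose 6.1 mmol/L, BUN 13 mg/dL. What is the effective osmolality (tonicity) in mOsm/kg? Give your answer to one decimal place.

276.1 mOsm/kg

Effective osmolality excludes urea (freely permeant across cell membranes):
2·Na + glucose
= 2·135 + 6.1
= 270 + 6.1
= 276.1 mOsm/kg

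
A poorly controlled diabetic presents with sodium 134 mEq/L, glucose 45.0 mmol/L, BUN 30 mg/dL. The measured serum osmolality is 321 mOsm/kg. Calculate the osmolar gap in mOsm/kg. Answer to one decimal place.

-2.7 mOsm/kg

Calculated osmolality = 2·Na + glucose + BUN/2.8
= 2·134 + 45 + 30/2.8
= 268 + 45 + 10.71
= 323.71 mOsm/kg ≈ 323.7 mOsm/kg
Osmolar gap = measured − calculated = 321 − 323.7 = -2.7 mOsm/kg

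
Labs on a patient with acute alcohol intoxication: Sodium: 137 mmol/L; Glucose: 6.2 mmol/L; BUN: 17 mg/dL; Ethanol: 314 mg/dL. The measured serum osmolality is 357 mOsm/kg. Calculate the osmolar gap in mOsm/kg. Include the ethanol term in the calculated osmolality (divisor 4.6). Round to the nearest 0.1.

2.5 mOsm/kg

Calculated osmolality = 2·Na + glucose + BUN/2.8 + ethanol/4.6
= 2·137 + 6.2 + 17/2.8 + 314/4.6
= 274 + 6.20 + 6.07 + 68.26
= 354.53 mOsm/kg ≈ 354.5 mOsm/kg
Osmolar gap = measured − calculated = 357 − 354.5 = 2.5 mOsm/kg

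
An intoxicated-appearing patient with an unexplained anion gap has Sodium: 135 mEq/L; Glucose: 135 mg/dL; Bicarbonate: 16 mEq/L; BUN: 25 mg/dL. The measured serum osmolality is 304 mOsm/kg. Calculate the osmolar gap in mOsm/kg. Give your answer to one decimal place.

17.6 mOsm/kg

Calculated osmolality = 2·Na + glucose/18 + BUN/2.8
= 2·135 + 135/18 + 25/2.8
= 270 + 7.50 + 8.93
= 286.43 mOsm/kg ≈ 286.4 mOsm/kg
Osmolar gap = measured − calculated = 304 − 286.4 = 17.6 mOsm/kg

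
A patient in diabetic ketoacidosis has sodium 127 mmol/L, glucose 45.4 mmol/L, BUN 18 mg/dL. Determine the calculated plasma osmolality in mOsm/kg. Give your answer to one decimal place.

305.8 mOsm/kg

Calculated osmolality = 2·Na + glucose + BUN/2.8
= 2·127 + 45.4 + 18/2.8
= 254 + 45.40 + 6.43
= 305.83 mOsm/kg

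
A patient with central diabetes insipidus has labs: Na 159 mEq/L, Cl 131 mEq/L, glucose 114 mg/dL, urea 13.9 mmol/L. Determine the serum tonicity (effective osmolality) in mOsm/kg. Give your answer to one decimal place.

324.3 mOsm/kg

Effective osmolality excludes urea (freely permeant across cell membranes):
2·Na + glucose/18
= 2·159 + 114/18
= 318 + 6.33
= 324.33 mOsm/kg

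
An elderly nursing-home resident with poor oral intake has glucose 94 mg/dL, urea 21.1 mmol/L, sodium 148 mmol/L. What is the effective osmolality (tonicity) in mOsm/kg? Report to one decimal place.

Effective osmolality excludes urea (freely permeant across cell membranes):
2·Na + glucose/18
= 2·148 + 94/18
= 296 + 5.22
= 301.22 mOsm/kg

301.2 mOsm/kg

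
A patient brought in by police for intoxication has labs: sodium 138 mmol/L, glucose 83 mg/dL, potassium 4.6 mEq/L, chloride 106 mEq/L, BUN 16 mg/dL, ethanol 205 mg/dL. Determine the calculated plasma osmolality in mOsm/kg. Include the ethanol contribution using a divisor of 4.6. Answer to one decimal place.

Calculated osmolality = 2·Na + glucose/18 + BUN/2.8 + ethanol/4.6
= 2·138 + 83/18 + 16/2.8 + 205/4.6
= 276 + 4.61 + 5.71 + 44.57
= 330.89 mOsm/kg

330.9 mOsm/kg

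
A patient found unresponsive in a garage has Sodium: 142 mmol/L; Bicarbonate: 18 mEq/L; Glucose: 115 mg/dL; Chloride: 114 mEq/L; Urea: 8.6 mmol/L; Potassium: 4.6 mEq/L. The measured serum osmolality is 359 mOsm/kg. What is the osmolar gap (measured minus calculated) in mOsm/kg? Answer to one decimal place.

Calculated osmolality = 2·Na + glucose/18 + urea
= 2·142 + 115/18 + 8.6
= 284 + 6.39 + 8.60
= 298.99 mOsm/kg ≈ 299.0 mOsm/kg
Osmolar gap = measured − calculated = 359 − 299.0 = 60.0 mOsm/kg

60.0 mOsm/kg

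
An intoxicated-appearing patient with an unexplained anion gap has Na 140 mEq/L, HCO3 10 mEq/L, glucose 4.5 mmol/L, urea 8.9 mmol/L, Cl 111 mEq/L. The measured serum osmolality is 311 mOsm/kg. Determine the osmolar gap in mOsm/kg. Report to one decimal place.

17.6 mOsm/kg

Calculated osmolality = 2·Na + glucose + urea
= 2·140 + 4.5 + 8.9
= 280 + 4.50 + 8.90
= 293.4 mOsm/kg ≈ 293.4 mOsm/kg
Osmolar gap = measured − calculated = 311 − 293.4 = 17.6 mOsm/kg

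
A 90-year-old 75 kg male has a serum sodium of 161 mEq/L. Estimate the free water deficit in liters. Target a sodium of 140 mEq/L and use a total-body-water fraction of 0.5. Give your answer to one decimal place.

TBW = 0.5 · 75 = 37.5 L
Free water deficit = TBW · (Na/140 − 1)
= 37.5 · (161/140 − 1)
= 37.5 · 0.15
= 5.62 L

5.6 L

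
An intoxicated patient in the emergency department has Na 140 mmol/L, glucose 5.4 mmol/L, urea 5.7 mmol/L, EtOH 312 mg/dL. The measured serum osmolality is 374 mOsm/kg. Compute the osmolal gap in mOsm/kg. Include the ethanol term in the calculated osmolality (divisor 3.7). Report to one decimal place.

Calculated osmolality = 2·Na + glucose + urea + ethanol/3.7
= 2·140 + 5.4 + 5.7 + 312/3.7
= 280 + 5.40 + 5.70 + 84.32
= 375.42 mOsm/kg ≈ 375.4 mOsm/kg
Osmolar gap = measured − calculated = 374 − 375.4 = -1.4 mOsm/kg

-1.4 mOsm/kg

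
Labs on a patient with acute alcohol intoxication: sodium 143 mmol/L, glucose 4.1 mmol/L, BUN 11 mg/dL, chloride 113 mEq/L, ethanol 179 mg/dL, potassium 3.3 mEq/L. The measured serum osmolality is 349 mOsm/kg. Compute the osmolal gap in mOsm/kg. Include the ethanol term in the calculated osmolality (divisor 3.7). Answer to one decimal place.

6.6 mOsm/kg

Calculated osmolality = 2·Na + glucose + BUN/2.8 + ethanol/3.7
= 2·143 + 4.1 + 11/2.8 + 179/3.7
= 286 + 4.10 + 3.93 + 48.38
= 342.41 mOsm/kg ≈ 342.4 mOsm/kg
Osmolar gap = measured − calculated = 349 − 342.4 = 6.6 mOsm/kg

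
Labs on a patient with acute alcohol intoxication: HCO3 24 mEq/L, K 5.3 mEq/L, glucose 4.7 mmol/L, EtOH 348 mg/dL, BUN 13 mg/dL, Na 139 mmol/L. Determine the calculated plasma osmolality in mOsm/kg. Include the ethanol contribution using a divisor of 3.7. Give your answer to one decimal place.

381.4 mOsm/kg

Calculated osmolality = 2·Na + glucose + BUN/2.8 + ethanol/3.7
= 2·139 + 4.7 + 13/2.8 + 348/3.7
= 278 + 4.70 + 4.64 + 94.05
= 381.39 mOsm/kg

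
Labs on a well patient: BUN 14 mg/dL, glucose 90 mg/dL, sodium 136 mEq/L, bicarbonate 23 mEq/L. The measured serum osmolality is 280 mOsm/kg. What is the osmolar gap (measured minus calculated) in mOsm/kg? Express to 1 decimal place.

Calculated osmolality = 2·Na + glucose/18 + BUN/2.8
= 2·136 + 90/18 + 14/2.8
= 272 + 5 + 5
= 282 mOsm/kg ≈ 282.0 mOsm/kg
Osmolar gap = measured − calculated = 280 − 282.0 = -2.0 mOsm/kg

-2.0 mOsm/kg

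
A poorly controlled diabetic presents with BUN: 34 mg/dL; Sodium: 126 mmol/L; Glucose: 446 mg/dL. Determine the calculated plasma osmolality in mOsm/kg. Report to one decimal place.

288.9 mOsm/kg

Calculated osmolality = 2·Na + glucose/18 + BUN/2.8
= 2·126 + 446/18 + 34/2.8
= 252 + 24.78 + 12.14
= 288.92 mOsm/kg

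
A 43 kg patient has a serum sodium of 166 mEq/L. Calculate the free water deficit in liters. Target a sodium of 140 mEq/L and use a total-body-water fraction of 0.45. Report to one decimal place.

3.6 L

TBW = 0.45 · 43 = 19.35 L
Free water deficit = TBW · (Na/140 − 1)
= 19.35 · (166/140 − 1)
= 19.35 · 0.1857
= 3.59 L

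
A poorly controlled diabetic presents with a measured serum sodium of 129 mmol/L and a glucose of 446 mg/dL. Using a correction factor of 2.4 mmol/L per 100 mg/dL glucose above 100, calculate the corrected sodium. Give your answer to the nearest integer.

Corrected Na = measured Na + 2.4 · (glucose − 100)/100
= 129 + 2.4 · (446 − 100)/100
= 129 + 8.3
= 137.3 mmol/L

137 mmol/L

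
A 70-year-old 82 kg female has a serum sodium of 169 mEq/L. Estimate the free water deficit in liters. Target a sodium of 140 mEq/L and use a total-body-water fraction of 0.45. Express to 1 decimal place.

7.6 L

TBW = 0.45 · 82 = 36.9 L
Free water deficit = TBW · (Na/140 − 1)
= 36.9 · (169/140 − 1)
= 36.9 · 0.2071
= 7.64 L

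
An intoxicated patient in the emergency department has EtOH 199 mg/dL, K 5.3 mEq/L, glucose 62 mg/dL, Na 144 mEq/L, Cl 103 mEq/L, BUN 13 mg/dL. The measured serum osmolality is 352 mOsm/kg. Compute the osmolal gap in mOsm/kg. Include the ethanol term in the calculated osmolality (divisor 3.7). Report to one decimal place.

Calculated osmolality = 2·Na + glucose/18 + BUN/2.8 + ethanol/3.7
= 2·144 + 62/18 + 13/2.8 + 199/3.7
= 288 + 3.44 + 4.64 + 53.78
= 349.86 mOsm/kg ≈ 349.9 mOsm/kg
Osmolar gap = measured − calculated = 352 − 349.9 = 2.1 mOsm/kg

2.1 mOsm/kg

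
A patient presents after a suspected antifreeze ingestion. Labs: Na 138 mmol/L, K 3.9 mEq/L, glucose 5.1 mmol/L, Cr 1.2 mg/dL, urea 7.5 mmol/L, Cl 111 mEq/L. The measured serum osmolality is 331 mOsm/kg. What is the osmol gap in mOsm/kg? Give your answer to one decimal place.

42.4 mOsm/kg

Calculated osmolality = 2·Na + glucose + urea
= 2·138 + 5.1 + 7.5
= 276 + 5.10 + 7.50
= 288.6 mOsm/kg ≈ 288.6 mOsm/kg
Osmolar gap = measured − calculated = 331 − 288.6 = 42.4 mOsm/kg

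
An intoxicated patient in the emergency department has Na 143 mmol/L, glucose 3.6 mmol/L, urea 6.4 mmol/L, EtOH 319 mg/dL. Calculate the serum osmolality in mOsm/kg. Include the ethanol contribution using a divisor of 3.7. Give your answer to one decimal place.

382.2 mOsm/kg

Calculated osmolality = 2·Na + glucose + urea + ethanol/3.7
= 2·143 + 3.6 + 6.4 + 319/3.7
= 286 + 3.60 + 6.40 + 86.22
= 382.22 mOsm/kg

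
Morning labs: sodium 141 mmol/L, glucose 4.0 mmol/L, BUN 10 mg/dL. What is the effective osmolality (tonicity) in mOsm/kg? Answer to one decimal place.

Effective osmolality excludes urea (freely permeant across cell membranes):
2·Na + glucose
= 2·141 + 4
= 282 + 4
= 286 mOsm/kg

286.0 mOsm/kg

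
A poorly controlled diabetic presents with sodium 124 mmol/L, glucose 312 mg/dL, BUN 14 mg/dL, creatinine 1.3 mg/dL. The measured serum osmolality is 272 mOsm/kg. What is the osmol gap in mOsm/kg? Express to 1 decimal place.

1.7 mOsm/kg

Calculated osmolality = 2·Na + glucose/18 + BUN/2.8
= 2·124 + 312/18 + 14/2.8
= 248 + 17.33 + 5
= 270.33 mOsm/kg ≈ 270.3 mOsm/kg
Osmolar gap = measured − calculated = 272 − 270.3 = 1.7 mOsm/kg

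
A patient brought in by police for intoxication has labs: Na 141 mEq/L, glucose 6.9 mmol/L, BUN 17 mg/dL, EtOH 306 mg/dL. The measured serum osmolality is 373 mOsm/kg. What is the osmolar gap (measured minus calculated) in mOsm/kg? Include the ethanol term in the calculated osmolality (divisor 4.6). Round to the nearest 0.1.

11.5 mOsm/kg

Calculated osmolality = 2·Na + glucose + BUN/2.8 + ethanol/4.6
= 2·141 + 6.9 + 17/2.8 + 306/4.6
= 282 + 6.90 + 6.07 + 66.52
= 361.49 mOsm/kg ≈ 361.5 mOsm/kg
Osmolar gap = measured − calculated = 373 − 361.5 = 11.5 mOsm/kg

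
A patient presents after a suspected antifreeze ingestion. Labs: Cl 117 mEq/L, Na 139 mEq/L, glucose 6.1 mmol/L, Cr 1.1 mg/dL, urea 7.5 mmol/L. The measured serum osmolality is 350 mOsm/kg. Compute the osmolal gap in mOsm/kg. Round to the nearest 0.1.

58.4 mOsm/kg

Calculated osmolality = 2·Na + glucose + urea
= 2·139 + 6.1 + 7.5
= 278 + 6.10 + 7.50
= 291.6 mOsm/kg ≈ 291.6 mOsm/kg
Osmolar gap = measured − calculated = 350 − 291.6 = 58.4 mOsm/kg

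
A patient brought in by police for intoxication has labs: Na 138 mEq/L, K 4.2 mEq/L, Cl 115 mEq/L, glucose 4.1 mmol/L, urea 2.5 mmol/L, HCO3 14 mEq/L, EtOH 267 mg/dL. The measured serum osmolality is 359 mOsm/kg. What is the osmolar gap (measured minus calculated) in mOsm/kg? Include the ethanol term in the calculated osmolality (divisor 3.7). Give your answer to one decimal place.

4.2 mOsm/kg

Calculated osmolality = 2·Na + glucose + urea + ethanol/3.7
= 2·138 + 4.1 + 2.5 + 267/3.7
= 276 + 4.10 + 2.50 + 72.16
= 354.76 mOsm/kg ≈ 354.8 mOsm/kg
Osmolar gap = measured − calculated = 359 − 354.8 = 4.2 mOsm/kg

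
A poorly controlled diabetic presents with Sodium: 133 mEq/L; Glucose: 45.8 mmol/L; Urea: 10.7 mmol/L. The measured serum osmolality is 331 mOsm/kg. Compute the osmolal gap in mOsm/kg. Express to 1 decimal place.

Calculated osmolality = 2·Na + glucose + urea
= 2·133 + 45.8 + 10.7
= 266 + 45.80 + 10.70
= 322.5 mOsm/kg ≈ 322.5 mOsm/kg
Osmolar gap = measured − calculated = 331 − 322.5 = 8.5 mOsm/kg

8.5 mOsm/kg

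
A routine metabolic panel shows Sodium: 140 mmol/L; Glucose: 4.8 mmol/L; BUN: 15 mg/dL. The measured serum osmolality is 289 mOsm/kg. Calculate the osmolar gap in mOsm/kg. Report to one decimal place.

Calculated osmolality = 2·Na + glucose + BUN/2.8
= 2·140 + 4.8 + 15/2.8
= 280 + 4.80 + 5.36
= 290.16 mOsm/kg ≈ 290.2 mOsm/kg
Osmolar gap = measured − calculated = 289 − 290.2 = -1.2 mOsm/kg

-1.2 mOsm/kg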